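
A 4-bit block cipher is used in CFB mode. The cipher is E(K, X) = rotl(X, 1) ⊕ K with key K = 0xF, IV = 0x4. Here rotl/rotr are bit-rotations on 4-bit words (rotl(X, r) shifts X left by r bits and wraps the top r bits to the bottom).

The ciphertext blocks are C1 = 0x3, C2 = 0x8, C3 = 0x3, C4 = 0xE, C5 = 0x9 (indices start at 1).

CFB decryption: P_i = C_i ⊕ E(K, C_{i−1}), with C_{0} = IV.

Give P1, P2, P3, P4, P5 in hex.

P1 = 0x4, P2 = 0x1, P3 = 0xD, P4 = 0x7, P5 = 0xB

P1: E(K, 0x4) = 0x7; 0x3 ⊕ 0x7 = 0x4.
P2: E(K, 0x3) = 0x9; 0x8 ⊕ 0x9 = 0x1.
P3: E(K, 0x8) = 0xE; 0x3 ⊕ 0xE = 0xD.
P4: E(K, 0x3) = 0x9; 0xE ⊕ 0x9 = 0x7.
P5: E(K, 0xE) = 0x2; 0x9 ⊕ 0x2 = 0xB.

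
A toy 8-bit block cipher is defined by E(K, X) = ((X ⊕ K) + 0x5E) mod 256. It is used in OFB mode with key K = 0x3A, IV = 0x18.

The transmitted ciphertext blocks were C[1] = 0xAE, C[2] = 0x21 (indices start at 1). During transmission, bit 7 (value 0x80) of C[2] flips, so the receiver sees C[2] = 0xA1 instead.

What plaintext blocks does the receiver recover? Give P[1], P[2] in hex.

OFB decryption: S_i = E(K, S_{i−1}) with S_{0} = IV; P_i = C_i ⊕ S_i.
Only C[2] changed, to 0xA1. In OFB, a change in C_i flips the same bit in P_i only; the keystream is unaffected. Decrypting the received ciphertext:
P[1]: S = E(K, 0x18) = 0x80; 0xAE ⊕ 0x80 = 0x2E.
P[2]: S = E(K, 0x80) = 0x18; 0xA1 ⊕ 0x18 = 0xB9.
Blocks that differ from the original plaintext: P[2].

P[1] = 0x2E, P[2] = 0xB9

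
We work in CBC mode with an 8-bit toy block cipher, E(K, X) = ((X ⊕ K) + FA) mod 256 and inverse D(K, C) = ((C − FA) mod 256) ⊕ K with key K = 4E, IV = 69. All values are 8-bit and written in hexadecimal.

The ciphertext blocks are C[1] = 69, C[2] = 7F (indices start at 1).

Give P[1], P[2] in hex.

CBC decryption: P_i = D(K, C_i) ⊕ C_{i−1}, with C_{0} = IV.
P[1]: D(K, 69) = 21; 21 ⊕ 69 = 48.
P[2]: D(K, 7F) = CB; CB ⊕ 69 = A2.

P[1] = 48, P[2] = A2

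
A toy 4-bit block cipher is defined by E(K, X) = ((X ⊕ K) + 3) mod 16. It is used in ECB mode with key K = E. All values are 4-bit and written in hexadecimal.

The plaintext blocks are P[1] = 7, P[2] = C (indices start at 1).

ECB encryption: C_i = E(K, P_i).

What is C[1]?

C[1]: E(K, 7) = C.

C[1] = C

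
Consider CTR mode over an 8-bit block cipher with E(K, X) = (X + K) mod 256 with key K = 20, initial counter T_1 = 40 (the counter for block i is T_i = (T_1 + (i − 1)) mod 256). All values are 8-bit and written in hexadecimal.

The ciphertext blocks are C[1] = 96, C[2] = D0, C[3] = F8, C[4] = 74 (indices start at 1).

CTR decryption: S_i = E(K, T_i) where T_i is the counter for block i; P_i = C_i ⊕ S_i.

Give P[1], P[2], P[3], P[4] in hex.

P[1]: T = 40, S = E(K, T) = 60; 96 ⊕ 60 = F6.
P[2]: T = 41, S = E(K, T) = 61; D0 ⊕ 61 = B1.
P[3]: T = 42, S = E(K, T) = 62; F8 ⊕ 62 = 9A.
P[4]: T = 43, S = E(K, T) = 63; 74 ⊕ 63 = 17.

P[1] = F6, P[2] = B1, P[3] = 9A, P[4] = 17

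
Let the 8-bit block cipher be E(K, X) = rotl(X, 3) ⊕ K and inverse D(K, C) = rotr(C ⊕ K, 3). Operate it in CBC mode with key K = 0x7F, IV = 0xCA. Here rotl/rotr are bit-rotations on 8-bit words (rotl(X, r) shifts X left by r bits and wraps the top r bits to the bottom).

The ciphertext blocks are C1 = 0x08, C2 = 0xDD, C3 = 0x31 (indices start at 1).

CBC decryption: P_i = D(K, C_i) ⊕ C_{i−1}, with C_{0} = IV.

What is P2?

P2: D(K, 0xDD) = 0x54; 0x54 ⊕ 0x08 = 0x5C.

P2 = 0x5C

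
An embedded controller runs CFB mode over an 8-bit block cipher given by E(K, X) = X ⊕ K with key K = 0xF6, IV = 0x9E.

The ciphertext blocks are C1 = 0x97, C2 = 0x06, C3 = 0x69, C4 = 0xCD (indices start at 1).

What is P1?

CFB decryption: P_i = C_i ⊕ E(K, C_{i−1}), with C_{0} = IV.
P1: E(K, 0x9E) = 0x68; 0x97 ⊕ 0x68 = 0xFF.

P1 = 0xFF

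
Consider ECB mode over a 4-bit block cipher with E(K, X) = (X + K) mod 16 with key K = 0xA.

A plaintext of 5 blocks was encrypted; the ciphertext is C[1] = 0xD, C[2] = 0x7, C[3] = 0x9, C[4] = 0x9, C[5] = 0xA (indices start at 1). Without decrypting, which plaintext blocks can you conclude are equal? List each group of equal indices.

ECB encrypts each block independently with the same key, so equal ciphertext blocks imply equal plaintext blocks.
C[3] = C[4] = 0x9, so P[3] = P[4].

P[3] = P[4]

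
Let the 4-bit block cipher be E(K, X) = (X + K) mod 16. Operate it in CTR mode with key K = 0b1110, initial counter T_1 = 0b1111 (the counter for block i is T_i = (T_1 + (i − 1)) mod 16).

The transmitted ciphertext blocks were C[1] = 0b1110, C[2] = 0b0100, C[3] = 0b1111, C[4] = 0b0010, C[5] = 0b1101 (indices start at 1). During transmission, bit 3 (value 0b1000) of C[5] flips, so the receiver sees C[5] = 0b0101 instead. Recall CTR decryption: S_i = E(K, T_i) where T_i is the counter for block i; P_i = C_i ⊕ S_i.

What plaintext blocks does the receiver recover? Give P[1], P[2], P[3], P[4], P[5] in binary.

Only C[5] changed, to 0b0101. In CTR, a change in C_i flips the same bit in P_i only; the keystream is unaffected. Decrypting the received ciphertext:
P[1]: T = 0b1111, S = E(K, T) = 0b1101; 0b1110 ⊕ 0b1101 = 0b0011.
P[2]: T = 0b0000, S = E(K, T) = 0b1110; 0b0100 ⊕ 0b1110 = 0b1010.
P[3]: T = 0b0001, S = E(K, T) = 0b1111; 0b1111 ⊕ 0b1111 = 0b0000.
P[4]: T = 0b0010, S = E(K, T) = 0b0000; 0b0010 ⊕ 0b0000 = 0b0010.
P[5]: T = 0b0011, S = E(K, T) = 0b0001; 0b0101 ⊕ 0b0001 = 0b0100.
Blocks that differ from the original plaintext: P[5].

P[1] = 0b0011, P[2] = 0b1010, P[3] = 0b0000, P[4] = 0b0010, P[5] = 0b0100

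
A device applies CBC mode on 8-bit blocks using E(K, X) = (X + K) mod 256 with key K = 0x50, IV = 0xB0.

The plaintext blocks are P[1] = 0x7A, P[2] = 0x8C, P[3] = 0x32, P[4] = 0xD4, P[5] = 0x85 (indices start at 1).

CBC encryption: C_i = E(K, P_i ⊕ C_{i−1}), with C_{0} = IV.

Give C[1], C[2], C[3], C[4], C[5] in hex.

C[1]: P[1] ⊕ 0xB0 = 0xCA; E(K, 0xCA) = 0x1A.
C[2]: P[2] ⊕ 0x1A = 0x96; E(K, 0x96) = 0xE6.
C[3]: P[3] ⊕ 0xE6 = 0xD4; E(K, 0xD4) = 0x24.
C[4]: P[4] ⊕ 0x24 = 0xF0; E(K, 0xF0) = 0x40.
C[5]: P[5] ⊕ 0x40 = 0xC5; E(K, 0xC5) = 0x15.

C[1] = 0x1A, C[2] = 0xE6, C[3] = 0x24, C[4] = 0x40, C[5] = 0x15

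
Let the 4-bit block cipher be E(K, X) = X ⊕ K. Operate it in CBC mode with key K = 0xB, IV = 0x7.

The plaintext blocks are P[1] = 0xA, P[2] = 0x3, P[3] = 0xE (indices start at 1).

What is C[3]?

C[3] = 0xB

CBC encryption: C_i = E(K, P_i ⊕ C_{i−1}), with C_{0} = IV.
C[1]: P[1] ⊕ 0x7 = 0xD; E(K, 0xD) = 0x6.
C[2]: P[2] ⊕ 0x6 = 0x5; E(K, 0x5) = 0xE.
C[3]: P[3] ⊕ 0xE = 0x0; E(K, 0x0) = 0xB.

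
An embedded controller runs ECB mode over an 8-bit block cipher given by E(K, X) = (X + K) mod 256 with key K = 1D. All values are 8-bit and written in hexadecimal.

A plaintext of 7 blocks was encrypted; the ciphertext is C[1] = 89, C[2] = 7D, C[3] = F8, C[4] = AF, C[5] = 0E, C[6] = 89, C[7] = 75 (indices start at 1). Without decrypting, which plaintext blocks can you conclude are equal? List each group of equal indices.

P[1] = P[6]

ECB encrypts each block independently with the same key, so equal ciphertext blocks imply equal plaintext blocks.
C[1] = C[6] = 89, so P[1] = P[6].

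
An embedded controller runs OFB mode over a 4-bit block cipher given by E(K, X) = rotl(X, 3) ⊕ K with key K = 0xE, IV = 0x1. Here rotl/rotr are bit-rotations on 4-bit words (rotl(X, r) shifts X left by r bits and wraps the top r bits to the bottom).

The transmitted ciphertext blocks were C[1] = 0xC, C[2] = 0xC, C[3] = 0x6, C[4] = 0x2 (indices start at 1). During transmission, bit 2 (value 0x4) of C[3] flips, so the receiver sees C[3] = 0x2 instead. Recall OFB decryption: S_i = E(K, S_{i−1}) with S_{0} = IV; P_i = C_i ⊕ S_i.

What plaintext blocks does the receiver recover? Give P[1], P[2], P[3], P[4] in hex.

P[1] = 0xA, P[2] = 0x1, P[3] = 0x2, P[4] = 0xC

Only C[3] changed, to 0x2. In OFB, a change in C_i flips the same bit in P_i only; the keystream is unaffected. Decrypting the received ciphertext:
P[1]: S = E(K, 0x1) = 0x6; 0xC ⊕ 0x6 = 0xA.
P[2]: S = E(K, 0x6) = 0xD; 0xC ⊕ 0xD = 0x1.
P[3]: S = E(K, 0xD) = 0x0; 0x2 ⊕ 0x0 = 0x2.
P[4]: S = E(K, 0x0) = 0xE; 0x2 ⊕ 0xE = 0xC.
Blocks that differ from the original plaintext: P[3].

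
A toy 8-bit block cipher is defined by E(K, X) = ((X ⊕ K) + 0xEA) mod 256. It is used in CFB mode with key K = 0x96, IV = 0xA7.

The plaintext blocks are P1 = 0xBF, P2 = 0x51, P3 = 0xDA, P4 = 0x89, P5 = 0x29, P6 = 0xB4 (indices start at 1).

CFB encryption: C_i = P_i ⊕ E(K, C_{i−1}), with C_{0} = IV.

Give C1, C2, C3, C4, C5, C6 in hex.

C1 = 0xA4, C2 = 0x4D, C3 = 0x1F, C4 = 0xFA, C5 = 0x7F, C6 = 0x67

C1: E(K, 0xA7) = 0x1B; 0xBF ⊕ 0x1B = 0xA4.
C2: E(K, 0xA4) = 0x1C; 0x51 ⊕ 0x1C = 0x4D.
C3: E(K, 0x4D) = 0xC5; 0xDA ⊕ 0xC5 = 0x1F.
C4: E(K, 0x1F) = 0x73; 0x89 ⊕ 0x73 = 0xFA.
C5: E(K, 0xFA) = 0x56; 0x29 ⊕ 0x56 = 0x7F.
C6: E(K, 0x7F) = 0xD3; 0xB4 ⊕ 0xD3 = 0x67.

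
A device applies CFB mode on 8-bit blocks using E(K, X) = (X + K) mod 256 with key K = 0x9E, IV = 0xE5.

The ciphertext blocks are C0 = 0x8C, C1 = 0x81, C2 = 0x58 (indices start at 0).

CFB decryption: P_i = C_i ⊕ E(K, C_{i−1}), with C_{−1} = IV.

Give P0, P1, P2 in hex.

P0 = 0x0F, P1 = 0xAB, P2 = 0x47

P0: E(K, 0xE5) = 0x83; 0x8C ⊕ 0x83 = 0x0F.
P1: E(K, 0x8C) = 0x2A; 0x81 ⊕ 0x2A = 0xAB.
P2: E(K, 0x81) = 0x1F; 0x58 ⊕ 0x1F = 0x47.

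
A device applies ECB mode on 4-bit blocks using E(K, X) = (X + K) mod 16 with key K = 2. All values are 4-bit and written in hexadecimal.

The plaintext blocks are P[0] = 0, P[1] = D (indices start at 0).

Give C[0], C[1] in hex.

ECB encryption: C_i = E(K, P_i).
C[0]: E(K, 0) = 2.
C[1]: E(K, D) = F.

C[0] = 2, C[1] = F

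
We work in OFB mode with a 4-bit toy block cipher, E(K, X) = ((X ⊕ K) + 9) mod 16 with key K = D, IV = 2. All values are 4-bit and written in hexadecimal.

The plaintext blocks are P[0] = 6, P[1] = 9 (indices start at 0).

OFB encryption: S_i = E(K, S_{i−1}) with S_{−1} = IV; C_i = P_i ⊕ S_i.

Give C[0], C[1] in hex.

C[0]: S = E(K, 2) = 8; 6 ⊕ 8 = E.
C[1]: S = E(K, 8) = E; 9 ⊕ E = 7.

C[0] = E, C[1] = 7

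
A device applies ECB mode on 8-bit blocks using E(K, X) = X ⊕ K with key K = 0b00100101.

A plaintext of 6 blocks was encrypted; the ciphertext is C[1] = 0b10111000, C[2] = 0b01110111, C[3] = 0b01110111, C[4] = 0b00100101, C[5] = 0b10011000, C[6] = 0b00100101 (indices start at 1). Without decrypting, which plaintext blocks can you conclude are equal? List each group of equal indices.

ECB encrypts each block independently with the same key, so equal ciphertext blocks imply equal plaintext blocks.
C[2] = C[3] = 0b01110111, so P[2] = P[3].
C[4] = C[6] = 0b00100101, so P[4] = P[6].

P[2] = P[3]; P[4] = P[6]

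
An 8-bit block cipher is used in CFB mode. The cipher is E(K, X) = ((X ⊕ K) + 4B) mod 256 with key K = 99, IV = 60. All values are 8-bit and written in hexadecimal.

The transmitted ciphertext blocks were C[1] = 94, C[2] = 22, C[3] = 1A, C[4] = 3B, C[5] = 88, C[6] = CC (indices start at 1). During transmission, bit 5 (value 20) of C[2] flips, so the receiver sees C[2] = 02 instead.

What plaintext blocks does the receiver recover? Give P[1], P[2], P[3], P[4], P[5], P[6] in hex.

P[1] = D0, P[2] = 5A, P[3] = FC, P[4] = F5, P[5] = 65, P[6] = 90

CFB decryption: P_i = C_i ⊕ E(K, C_{i−1}), with C_{0} = IV.
Only C[2] changed, to 02. In CFB, a change in C_i flips the same bit in P_i and garbles P_{i+1}. Decrypting the received ciphertext:
P[1]: E(K, 60) = 44; 94 ⊕ 44 = D0.
P[2]: E(K, 94) = 58; 02 ⊕ 58 = 5A.
P[3]: E(K, 02) = E6; 1A ⊕ E6 = FC.
P[4]: E(K, 1A) = CE; 3B ⊕ CE = F5.
P[5]: E(K, 3B) = ED; 88 ⊕ ED = 65.
P[6]: E(K, 88) = 5C; CC ⊕ 5C = 90.
Blocks that differ from the original plaintext: P[2], P[3].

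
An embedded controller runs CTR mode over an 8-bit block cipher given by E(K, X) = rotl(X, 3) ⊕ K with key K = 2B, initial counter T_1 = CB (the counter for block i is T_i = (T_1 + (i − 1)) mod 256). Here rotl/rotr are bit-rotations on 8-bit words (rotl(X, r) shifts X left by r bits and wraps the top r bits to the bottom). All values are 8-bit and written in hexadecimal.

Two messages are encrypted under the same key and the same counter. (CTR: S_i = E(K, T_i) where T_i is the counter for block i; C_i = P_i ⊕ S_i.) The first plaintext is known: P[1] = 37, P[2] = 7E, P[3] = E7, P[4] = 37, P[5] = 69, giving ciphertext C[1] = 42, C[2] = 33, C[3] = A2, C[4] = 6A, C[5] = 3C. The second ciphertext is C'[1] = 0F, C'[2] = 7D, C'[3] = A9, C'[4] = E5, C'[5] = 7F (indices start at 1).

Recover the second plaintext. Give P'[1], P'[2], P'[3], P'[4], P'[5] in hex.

P'[1] = 7A, P'[2] = 30, P'[3] = EC, P'[4] = B8, P'[5] = 2A

In CTR with a reused counter, both messages share the same keystream S_i, so C_i ⊕ C'_i = P_i ⊕ P'_i and thus P'_i = P_i ⊕ C_i ⊕ C'_i.
P'[1]: 37 ⊕ 42 ⊕ 0F = 7A.
P'[2]: 7E ⊕ 33 ⊕ 7D = 30.
P'[3]: E7 ⊕ A2 ⊕ A9 = EC.
P'[4]: 37 ⊕ 6A ⊕ E5 = B8.
P'[5]: 69 ⊕ 3C ⊕ 7F = 2A.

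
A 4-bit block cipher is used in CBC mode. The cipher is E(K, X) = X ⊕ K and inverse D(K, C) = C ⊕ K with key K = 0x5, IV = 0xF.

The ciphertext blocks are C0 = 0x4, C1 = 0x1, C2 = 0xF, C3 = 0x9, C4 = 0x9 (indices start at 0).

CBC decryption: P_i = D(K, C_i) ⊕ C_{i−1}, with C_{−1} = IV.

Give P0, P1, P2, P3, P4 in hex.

P0 = 0xE, P1 = 0x0, P2 = 0xB, P3 = 0x3, P4 = 0x5

P0: D(K, 0x4) = 0x1; 0x1 ⊕ 0xF = 0xE.
P1: D(K, 0x1) = 0x4; 0x4 ⊕ 0x4 = 0x0.
P2: D(K, 0xF) = 0xA; 0xA ⊕ 0x1 = 0xB.
P3: D(K, 0x9) = 0xC; 0xC ⊕ 0xF = 0x3.
P4: D(K, 0x9) = 0xC; 0xC ⊕ 0x9 = 0x5.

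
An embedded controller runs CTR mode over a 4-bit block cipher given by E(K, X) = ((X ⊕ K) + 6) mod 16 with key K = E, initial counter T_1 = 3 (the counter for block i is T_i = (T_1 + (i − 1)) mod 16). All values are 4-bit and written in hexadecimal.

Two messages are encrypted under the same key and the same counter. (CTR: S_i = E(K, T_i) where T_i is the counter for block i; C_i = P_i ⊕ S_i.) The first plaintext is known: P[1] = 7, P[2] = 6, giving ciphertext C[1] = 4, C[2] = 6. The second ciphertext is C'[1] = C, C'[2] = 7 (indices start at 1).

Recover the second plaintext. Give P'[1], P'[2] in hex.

P'[1] = F, P'[2] = 7

In CTR with a reused counter, both messages share the same keystream S_i, so C_i ⊕ C'_i = P_i ⊕ P'_i and thus P'_i = P_i ⊕ C_i ⊕ C'_i.
P'[1]: 7 ⊕ 4 ⊕ C = F.
P'[2]: 6 ⊕ 6 ⊕ 7 = 7.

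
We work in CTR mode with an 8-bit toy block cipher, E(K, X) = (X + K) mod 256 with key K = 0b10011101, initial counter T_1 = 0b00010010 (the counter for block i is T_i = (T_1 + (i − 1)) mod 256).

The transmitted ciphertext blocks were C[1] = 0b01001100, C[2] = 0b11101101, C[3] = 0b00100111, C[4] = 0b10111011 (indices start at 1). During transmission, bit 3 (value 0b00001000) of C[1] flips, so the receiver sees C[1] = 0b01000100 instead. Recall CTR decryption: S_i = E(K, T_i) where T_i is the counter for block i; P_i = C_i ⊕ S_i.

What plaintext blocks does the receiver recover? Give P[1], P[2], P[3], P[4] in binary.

P[1] = 0b11101011, P[2] = 0b01011101, P[3] = 0b10010110, P[4] = 0b00001001

Only C[1] changed, to 0b01000100. In CTR, a change in C_i flips the same bit in P_i only; the keystream is unaffected. Decrypting the received ciphertext:
P[1]: T = 0b00010010, S = E(K, T) = 0b10101111; 0b01000100 ⊕ 0b10101111 = 0b11101011.
P[2]: T = 0b00010011, S = E(K, T) = 0b10110000; 0b11101101 ⊕ 0b10110000 = 0b01011101.
P[3]: T = 0b00010100, S = E(K, T) = 0b10110001; 0b00100111 ⊕ 0b10110001 = 0b10010110.
P[4]: T = 0b00010101, S = E(K, T) = 0b10110010; 0b10111011 ⊕ 0b10110010 = 0b00001001.
Blocks that differ from the original plaintext: P[1].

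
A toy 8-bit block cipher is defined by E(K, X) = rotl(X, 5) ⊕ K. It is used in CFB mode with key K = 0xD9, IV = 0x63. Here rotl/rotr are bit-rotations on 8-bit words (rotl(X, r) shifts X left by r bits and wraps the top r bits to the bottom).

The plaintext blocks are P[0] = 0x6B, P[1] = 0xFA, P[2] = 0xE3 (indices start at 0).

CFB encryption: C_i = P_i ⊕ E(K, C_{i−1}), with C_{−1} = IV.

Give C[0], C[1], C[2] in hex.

C[0] = 0xDE, C[1] = 0xF8, C[2] = 0x25

C[0]: E(K, 0x63) = 0xB5; 0x6B ⊕ 0xB5 = 0xDE.
C[1]: E(K, 0xDE) = 0x02; 0xFA ⊕ 0x02 = 0xF8.
C[2]: E(K, 0xF8) = 0xC6; 0xE3 ⊕ 0xC6 = 0x25.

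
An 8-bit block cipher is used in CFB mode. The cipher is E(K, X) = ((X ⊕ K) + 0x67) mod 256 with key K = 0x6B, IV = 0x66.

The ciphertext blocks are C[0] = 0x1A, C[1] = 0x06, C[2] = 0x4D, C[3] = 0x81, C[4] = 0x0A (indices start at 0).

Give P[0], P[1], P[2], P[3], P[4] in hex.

P[0] = 0x6E, P[1] = 0xDE, P[2] = 0x99, P[3] = 0x0C, P[4] = 0x5B

CFB decryption: P_i = C_i ⊕ E(K, C_{i−1}), with C_{−1} = IV.
P[0]: E(K, 0x66) = 0x74; 0x1A ⊕ 0x74 = 0x6E.
P[1]: E(K, 0x1A) = 0xD8; 0x06 ⊕ 0xD8 = 0xDE.
P[2]: E(K, 0x06) = 0xD4; 0x4D ⊕ 0xD4 = 0x99.
P[3]: E(K, 0x4D) = 0x8D; 0x81 ⊕ 0x8D = 0x0C.
P[4]: E(K, 0x81) = 0x51; 0x0A ⊕ 0x51 = 0x5B.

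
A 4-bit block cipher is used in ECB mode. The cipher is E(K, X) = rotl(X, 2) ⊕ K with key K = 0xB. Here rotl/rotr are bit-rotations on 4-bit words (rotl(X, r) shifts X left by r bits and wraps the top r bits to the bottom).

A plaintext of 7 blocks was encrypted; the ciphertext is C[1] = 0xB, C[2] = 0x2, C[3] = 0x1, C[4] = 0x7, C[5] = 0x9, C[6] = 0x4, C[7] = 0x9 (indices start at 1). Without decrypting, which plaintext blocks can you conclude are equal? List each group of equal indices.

ECB encrypts each block independently with the same key, so equal ciphertext blocks imply equal plaintext blocks.
C[5] = C[7] = 0x9, so P[5] = P[7].

P[5] = P[7]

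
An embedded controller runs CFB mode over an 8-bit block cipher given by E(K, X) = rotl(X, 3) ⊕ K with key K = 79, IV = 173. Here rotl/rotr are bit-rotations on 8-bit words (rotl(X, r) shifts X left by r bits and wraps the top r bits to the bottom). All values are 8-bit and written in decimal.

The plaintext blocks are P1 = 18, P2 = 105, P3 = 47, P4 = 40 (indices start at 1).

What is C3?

CFB encryption: C_i = P_i ⊕ E(K, C_{i−1}), with C_{0} = IV.
C1: E(K, 173) = 34; 18 ⊕ 34 = 48.
C2: E(K, 48) = 206; 105 ⊕ 206 = 167.
C3: E(K, 167) = 114; 47 ⊕ 114 = 93.

C3 = 93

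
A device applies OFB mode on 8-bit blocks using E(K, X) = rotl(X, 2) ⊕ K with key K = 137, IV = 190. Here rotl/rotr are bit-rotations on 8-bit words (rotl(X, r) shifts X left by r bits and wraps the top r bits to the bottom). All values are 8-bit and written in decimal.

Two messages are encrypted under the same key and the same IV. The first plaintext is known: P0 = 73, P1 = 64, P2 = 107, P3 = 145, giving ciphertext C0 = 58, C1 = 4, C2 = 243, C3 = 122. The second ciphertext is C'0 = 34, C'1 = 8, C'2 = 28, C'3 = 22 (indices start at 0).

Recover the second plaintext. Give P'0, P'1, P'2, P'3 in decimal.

In OFB with a reused IV, both messages share the same keystream S_i, so C_i ⊕ C'_i = P_i ⊕ P'_i and thus P'_i = P_i ⊕ C_i ⊕ C'_i.
P'0: 73 ⊕ 58 ⊕ 34 = 81.
P'1: 64 ⊕ 4 ⊕ 8 = 76.
P'2: 107 ⊕ 243 ⊕ 28 = 132.
P'3: 145 ⊕ 122 ⊕ 22 = 253.

P'0 = 81, P'1 = 76, P'2 = 132, P'3 = 253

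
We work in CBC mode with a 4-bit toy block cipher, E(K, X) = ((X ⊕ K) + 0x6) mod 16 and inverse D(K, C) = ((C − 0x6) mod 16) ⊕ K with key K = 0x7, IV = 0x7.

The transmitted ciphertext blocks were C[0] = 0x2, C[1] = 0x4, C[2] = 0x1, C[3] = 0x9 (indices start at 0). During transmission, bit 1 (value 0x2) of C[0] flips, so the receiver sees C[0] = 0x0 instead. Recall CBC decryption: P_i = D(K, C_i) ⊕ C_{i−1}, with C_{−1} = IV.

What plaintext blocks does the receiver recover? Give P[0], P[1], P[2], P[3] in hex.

P[0] = 0xA, P[1] = 0x9, P[2] = 0x8, P[3] = 0x5

Only C[0] changed, to 0x0. In CBC, a change in C_i garbles P_i and flips the same bit in P_{i+1}. Decrypting the received ciphertext:
P[0]: D(K, 0x0) = 0xD; 0xD ⊕ 0x7 = 0xA.
P[1]: D(K, 0x4) = 0x9; 0x9 ⊕ 0x0 = 0x9.
P[2]: D(K, 0x1) = 0xC; 0xC ⊕ 0x4 = 0x8.
P[3]: D(K, 0x9) = 0x4; 0x4 ⊕ 0x1 = 0x5.
Blocks that differ from the original plaintext: P[0], P[1].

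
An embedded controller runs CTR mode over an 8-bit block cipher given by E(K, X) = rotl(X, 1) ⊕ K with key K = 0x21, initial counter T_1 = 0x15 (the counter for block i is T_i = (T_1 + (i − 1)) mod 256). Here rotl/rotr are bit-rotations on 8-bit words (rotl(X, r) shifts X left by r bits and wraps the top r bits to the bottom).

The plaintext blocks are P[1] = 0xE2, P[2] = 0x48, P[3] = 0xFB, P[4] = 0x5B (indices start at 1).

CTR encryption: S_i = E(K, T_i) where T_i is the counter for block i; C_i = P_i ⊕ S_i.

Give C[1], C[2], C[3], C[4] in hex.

C[1] = 0xE9, C[2] = 0x45, C[3] = 0xF4, C[4] = 0x4A

C[1]: T = 0x15, S = E(K, T) = 0x0B; 0xE2 ⊕ 0x0B = 0xE9.
C[2]: T = 0x16, S = E(K, T) = 0x0D; 0x48 ⊕ 0x0D = 0x45.
C[3]: T = 0x17, S = E(K, T) = 0x0F; 0xFB ⊕ 0x0F = 0xF4.
C[4]: T = 0x18, S = E(K, T) = 0x11; 0x5B ⊕ 0x11 = 0x4A.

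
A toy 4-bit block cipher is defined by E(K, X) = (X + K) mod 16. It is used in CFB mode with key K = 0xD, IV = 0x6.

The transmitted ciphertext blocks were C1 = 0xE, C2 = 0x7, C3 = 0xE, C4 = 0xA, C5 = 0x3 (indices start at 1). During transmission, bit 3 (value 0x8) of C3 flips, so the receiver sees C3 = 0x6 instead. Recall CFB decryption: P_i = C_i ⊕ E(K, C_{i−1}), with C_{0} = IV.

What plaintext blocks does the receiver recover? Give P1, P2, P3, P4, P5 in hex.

Only C3 changed, to 0x6. In CFB, a change in C_i flips the same bit in P_i and garbles P_{i+1}. Decrypting the received ciphertext:
P1: E(K, 0x6) = 0x3; 0xE ⊕ 0x3 = 0xD.
P2: E(K, 0xE) = 0xB; 0x7 ⊕ 0xB = 0xC.
P3: E(K, 0x7) = 0x4; 0x6 ⊕ 0x4 = 0x2.
P4: E(K, 0x6) = 0x3; 0xA ⊕ 0x3 = 0x9.
P5: E(K, 0xA) = 0x7; 0x3 ⊕ 0x7 = 0x4.
Blocks that differ from the original plaintext: P3, P4.

P1 = 0xD, P2 = 0xC, P3 = 0x2, P4 = 0x9, P5 = 0x4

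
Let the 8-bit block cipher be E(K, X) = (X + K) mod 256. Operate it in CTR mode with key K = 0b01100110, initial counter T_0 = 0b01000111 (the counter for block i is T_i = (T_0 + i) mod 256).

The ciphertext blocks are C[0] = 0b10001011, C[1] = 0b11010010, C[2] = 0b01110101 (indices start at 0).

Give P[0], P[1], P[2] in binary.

CTR decryption: S_i = E(K, T_i) where T_i is the counter for block i; P_i = C_i ⊕ S_i.
P[0]: T = 0b01000111, S = E(K, T) = 0b10101101; 0b10001011 ⊕ 0b10101101 = 0b00100110.
P[1]: T = 0b01001000, S = E(K, T) = 0b10101110; 0b11010010 ⊕ 0b10101110 = 0b01111100.
P[2]: T = 0b01001001, S = E(K, T) = 0b10101111; 0b01110101 ⊕ 0b10101111 = 0b11011010.

P[0] = 0b00100110, P[1] = 0b01111100, P[2] = 0b11011010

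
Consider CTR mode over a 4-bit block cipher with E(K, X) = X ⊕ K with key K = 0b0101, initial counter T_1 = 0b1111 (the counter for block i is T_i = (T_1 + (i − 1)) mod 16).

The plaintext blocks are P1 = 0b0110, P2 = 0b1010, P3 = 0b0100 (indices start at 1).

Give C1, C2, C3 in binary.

C1 = 0b1100, C2 = 0b1111, C3 = 0b0000

CTR encryption: S_i = E(K, T_i) where T_i is the counter for block i; C_i = P_i ⊕ S_i.
C1: T = 0b1111, S = E(K, T) = 0b1010; 0b0110 ⊕ 0b1010 = 0b1100.
C2: T = 0b0000, S = E(K, T) = 0b0101; 0b1010 ⊕ 0b0101 = 0b1111.
C3: T = 0b0001, S = E(K, T) = 0b0100; 0b0100 ⊕ 0b0100 = 0b0000.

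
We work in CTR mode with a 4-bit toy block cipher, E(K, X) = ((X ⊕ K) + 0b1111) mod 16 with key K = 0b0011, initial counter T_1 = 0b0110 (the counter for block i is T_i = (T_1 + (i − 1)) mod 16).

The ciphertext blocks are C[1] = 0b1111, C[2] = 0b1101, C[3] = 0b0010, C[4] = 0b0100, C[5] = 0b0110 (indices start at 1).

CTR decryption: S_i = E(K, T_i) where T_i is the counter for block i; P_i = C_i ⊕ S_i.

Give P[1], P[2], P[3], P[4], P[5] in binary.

P[1]: T = 0b0110, S = E(K, T) = 0b0100; 0b1111 ⊕ 0b0100 = 0b1011.
P[2]: T = 0b0111, S = E(K, T) = 0b0011; 0b1101 ⊕ 0b0011 = 0b1110.
P[3]: T = 0b1000, S = E(K, T) = 0b1010; 0b0010 ⊕ 0b1010 = 0b1000.
P[4]: T = 0b1001, S = E(K, T) = 0b1001; 0b0100 ⊕ 0b1001 = 0b1101.
P[5]: T = 0b1010, S = E(K, T) = 0b1000; 0b0110 ⊕ 0b1000 = 0b1110.

P[1] = 0b1011, P[2] = 0b1110, P[3] = 0b1000, P[4] = 0b1101, P[5] = 0b1110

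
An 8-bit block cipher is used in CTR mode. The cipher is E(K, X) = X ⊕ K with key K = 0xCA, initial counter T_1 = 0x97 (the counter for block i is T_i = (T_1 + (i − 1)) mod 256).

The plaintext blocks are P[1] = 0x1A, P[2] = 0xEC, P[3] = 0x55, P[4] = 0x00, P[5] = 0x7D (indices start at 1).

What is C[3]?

CTR encryption: S_i = E(K, T_i) where T_i is the counter for block i; C_i = P_i ⊕ S_i.
C[1]: T = 0x97, S = E(K, T) = 0x5D; 0x1A ⊕ 0x5D = 0x47.
C[2]: T = 0x98, S = E(K, T) = 0x52; 0xEC ⊕ 0x52 = 0xBE.
C[3]: T = 0x99, S = E(K, T) = 0x53; 0x55 ⊕ 0x53 = 0x06.

C[3] = 0x06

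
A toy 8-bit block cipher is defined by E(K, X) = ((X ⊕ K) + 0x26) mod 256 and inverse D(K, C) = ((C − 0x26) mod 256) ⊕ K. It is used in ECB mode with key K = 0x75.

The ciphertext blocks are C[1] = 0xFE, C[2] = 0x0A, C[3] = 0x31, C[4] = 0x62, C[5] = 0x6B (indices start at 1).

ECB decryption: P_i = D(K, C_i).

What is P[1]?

P[1]: D(K, 0xFE) = 0xAD.

P[1] = 0xAD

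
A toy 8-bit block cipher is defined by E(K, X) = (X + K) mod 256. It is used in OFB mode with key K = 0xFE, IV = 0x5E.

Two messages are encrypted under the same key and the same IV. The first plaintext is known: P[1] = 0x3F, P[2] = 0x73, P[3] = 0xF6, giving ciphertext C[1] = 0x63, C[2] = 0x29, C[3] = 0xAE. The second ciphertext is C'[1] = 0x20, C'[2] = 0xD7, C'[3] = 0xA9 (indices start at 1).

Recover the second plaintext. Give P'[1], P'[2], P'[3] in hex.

In OFB with a reused IV, both messages share the same keystream S_i, so C_i ⊕ C'_i = P_i ⊕ P'_i and thus P'_i = P_i ⊕ C_i ⊕ C'_i.
P'[1]: 0x3F ⊕ 0x63 ⊕ 0x20 = 0x7C.
P'[2]: 0x73 ⊕ 0x29 ⊕ 0xD7 = 0x8D.
P'[3]: 0xF6 ⊕ 0xAE ⊕ 0xA9 = 0xF1.

P'[1] = 0x7C, P'[2] = 0x8D, P'[3] = 0xF1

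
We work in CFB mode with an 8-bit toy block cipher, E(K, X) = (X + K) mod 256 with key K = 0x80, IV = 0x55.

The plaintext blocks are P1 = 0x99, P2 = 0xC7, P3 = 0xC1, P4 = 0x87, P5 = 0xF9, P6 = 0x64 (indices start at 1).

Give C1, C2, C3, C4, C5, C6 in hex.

CFB encryption: C_i = P_i ⊕ E(K, C_{i−1}), with C_{0} = IV.
C1: E(K, 0x55) = 0xD5; 0x99 ⊕ 0xD5 = 0x4C.
C2: E(K, 0x4C) = 0xCC; 0xC7 ⊕ 0xCC = 0x0B.
C3: E(K, 0x0B) = 0x8B; 0xC1 ⊕ 0x8B = 0x4A.
C4: E(K, 0x4A) = 0xCA; 0x87 ⊕ 0xCA = 0x4D.
C5: E(K, 0x4D) = 0xCD; 0xF9 ⊕ 0xCD = 0x34.
C6: E(K, 0x34) = 0xB4; 0x64 ⊕ 0xB4 = 0xD0.

C1 = 0x4C, C2 = 0x0B, C3 = 0x4A, C4 = 0x4D, C5 = 0x34, C6 = 0xD0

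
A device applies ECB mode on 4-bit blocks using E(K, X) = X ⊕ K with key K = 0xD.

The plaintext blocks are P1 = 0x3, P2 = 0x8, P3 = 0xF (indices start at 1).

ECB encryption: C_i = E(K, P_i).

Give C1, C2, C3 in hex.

C1: E(K, 0x3) = 0xE.
C2: E(K, 0x8) = 0x5.
C3: E(K, 0xF) = 0x2.

C1 = 0xE, C2 = 0x5, C3 = 0x2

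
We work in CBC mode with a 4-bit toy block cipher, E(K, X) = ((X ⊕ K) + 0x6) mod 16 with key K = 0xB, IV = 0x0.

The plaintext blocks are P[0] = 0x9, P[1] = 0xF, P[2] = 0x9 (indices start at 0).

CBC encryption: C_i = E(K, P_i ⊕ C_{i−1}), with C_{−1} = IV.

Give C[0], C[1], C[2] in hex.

C[0]: P[0] ⊕ 0x0 = 0x9; E(K, 0x9) = 0x8.
C[1]: P[1] ⊕ 0x8 = 0x7; E(K, 0x7) = 0x2.
C[2]: P[2] ⊕ 0x2 = 0xB; E(K, 0xB) = 0x6.

C[0] = 0x8, C[1] = 0x2, C[2] = 0x6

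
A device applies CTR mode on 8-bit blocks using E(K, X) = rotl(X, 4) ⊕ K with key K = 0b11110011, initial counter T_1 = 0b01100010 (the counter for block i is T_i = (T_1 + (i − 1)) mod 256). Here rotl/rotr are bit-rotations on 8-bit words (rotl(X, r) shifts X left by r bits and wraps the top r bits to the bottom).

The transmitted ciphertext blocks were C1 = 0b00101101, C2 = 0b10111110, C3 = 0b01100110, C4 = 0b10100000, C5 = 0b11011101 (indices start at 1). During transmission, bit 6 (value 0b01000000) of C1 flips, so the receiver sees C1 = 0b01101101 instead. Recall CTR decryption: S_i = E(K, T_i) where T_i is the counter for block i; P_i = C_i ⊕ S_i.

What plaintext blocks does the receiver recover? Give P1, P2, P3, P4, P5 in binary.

P1 = 0b10111000, P2 = 0b01111011, P3 = 0b11010011, P4 = 0b00000101, P5 = 0b01001000

Only C1 changed, to 0b01101101. In CTR, a change in C_i flips the same bit in P_i only; the keystream is unaffected. Decrypting the received ciphertext:
P1: T = 0b01100010, S = E(K, T) = 0b11010101; 0b01101101 ⊕ 0b11010101 = 0b10111000.
P2: T = 0b01100011, S = E(K, T) = 0b11000101; 0b10111110 ⊕ 0b11000101 = 0b01111011.
P3: T = 0b01100100, S = E(K, T) = 0b10110101; 0b01100110 ⊕ 0b10110101 = 0b11010011.
P4: T = 0b01100101, S = E(K, T) = 0b10100101; 0b10100000 ⊕ 0b10100101 = 0b00000101.
P5: T = 0b01100110, S = E(K, T) = 0b10010101; 0b11011101 ⊕ 0b10010101 = 0b01001000.
Blocks that differ from the original plaintext: P1.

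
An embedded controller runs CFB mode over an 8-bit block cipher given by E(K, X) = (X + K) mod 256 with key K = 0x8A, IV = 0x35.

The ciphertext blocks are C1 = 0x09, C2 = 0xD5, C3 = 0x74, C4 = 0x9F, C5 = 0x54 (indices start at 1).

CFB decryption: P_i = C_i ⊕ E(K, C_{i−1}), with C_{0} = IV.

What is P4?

P4: E(K, 0x74) = 0xFE; 0x9F ⊕ 0xFE = 0x61.

P4 = 0x61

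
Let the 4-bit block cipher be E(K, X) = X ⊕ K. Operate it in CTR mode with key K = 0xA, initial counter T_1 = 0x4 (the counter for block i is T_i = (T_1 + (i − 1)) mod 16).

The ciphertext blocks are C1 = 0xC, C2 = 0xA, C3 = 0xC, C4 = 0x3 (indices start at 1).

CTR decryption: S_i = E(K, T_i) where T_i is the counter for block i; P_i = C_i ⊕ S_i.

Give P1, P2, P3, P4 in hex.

P1: T = 0x4, S = E(K, T) = 0xE; 0xC ⊕ 0xE = 0x2.
P2: T = 0x5, S = E(K, T) = 0xF; 0xA ⊕ 0xF = 0x5.
P3: T = 0x6, S = E(K, T) = 0xC; 0xC ⊕ 0xC = 0x0.
P4: T = 0x7, S = E(K, T) = 0xD; 0x3 ⊕ 0xD = 0xE.

P1 = 0x2, P2 = 0x5, P3 = 0x0, P4 = 0xE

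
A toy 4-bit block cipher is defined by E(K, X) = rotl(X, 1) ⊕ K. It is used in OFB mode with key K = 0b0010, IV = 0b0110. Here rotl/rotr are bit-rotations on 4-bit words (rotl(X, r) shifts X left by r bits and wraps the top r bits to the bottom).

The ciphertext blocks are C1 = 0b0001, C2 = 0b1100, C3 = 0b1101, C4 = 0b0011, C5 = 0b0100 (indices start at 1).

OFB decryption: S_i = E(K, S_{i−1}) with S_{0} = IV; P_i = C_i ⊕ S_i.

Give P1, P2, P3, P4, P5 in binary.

P1: S = E(K, 0b0110) = 0b1110; 0b0001 ⊕ 0b1110 = 0b1111.
P2: S = E(K, 0b1110) = 0b1111; 0b1100 ⊕ 0b1111 = 0b0011.
P3: S = E(K, 0b1111) = 0b1101; 0b1101 ⊕ 0b1101 = 0b0000.
P4: S = E(K, 0b1101) = 0b1001; 0b0011 ⊕ 0b1001 = 0b1010.
P5: S = E(K, 0b1001) = 0b0001; 0b0100 ⊕ 0b0001 = 0b0101.

P1 = 0b1111, P2 = 0b0011, P3 = 0b0000, P4 = 0b1010, P5 = 0b0101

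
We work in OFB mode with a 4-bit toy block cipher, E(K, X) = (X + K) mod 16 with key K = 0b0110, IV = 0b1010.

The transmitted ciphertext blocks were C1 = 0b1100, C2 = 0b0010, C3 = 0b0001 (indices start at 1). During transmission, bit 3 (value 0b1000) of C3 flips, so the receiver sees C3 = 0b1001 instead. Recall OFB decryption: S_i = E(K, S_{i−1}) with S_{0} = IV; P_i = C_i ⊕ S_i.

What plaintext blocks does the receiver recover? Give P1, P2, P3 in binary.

P1 = 0b1100, P2 = 0b0100, P3 = 0b0101

Only C3 changed, to 0b1001. In OFB, a change in C_i flips the same bit in P_i only; the keystream is unaffected. Decrypting the received ciphertext:
P1: S = E(K, 0b1010) = 0b0000; 0b1100 ⊕ 0b0000 = 0b1100.
P2: S = E(K, 0b0000) = 0b0110; 0b0010 ⊕ 0b0110 = 0b0100.
P3: S = E(K, 0b0110) = 0b1100; 0b1001 ⊕ 0b1100 = 0b0101.
Blocks that differ from the original plaintext: P3.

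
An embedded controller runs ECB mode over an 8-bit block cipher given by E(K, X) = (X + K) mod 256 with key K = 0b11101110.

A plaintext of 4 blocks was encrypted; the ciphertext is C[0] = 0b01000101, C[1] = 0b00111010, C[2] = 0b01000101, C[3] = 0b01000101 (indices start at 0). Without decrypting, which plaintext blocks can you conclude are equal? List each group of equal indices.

ECB encrypts each block independently with the same key, so equal ciphertext blocks imply equal plaintext blocks.
C[0] = C[2] = C[3] = 0b01000101, so P[0] = P[2] = P[3].

P[0] = P[2] = P[3]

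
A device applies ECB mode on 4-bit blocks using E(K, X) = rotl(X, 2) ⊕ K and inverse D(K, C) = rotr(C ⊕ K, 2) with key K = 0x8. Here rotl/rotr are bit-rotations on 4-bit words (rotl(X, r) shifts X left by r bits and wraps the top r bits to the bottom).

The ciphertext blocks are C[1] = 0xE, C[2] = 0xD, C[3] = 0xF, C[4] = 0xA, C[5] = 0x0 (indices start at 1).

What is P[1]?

P[1] = 0x9

ECB decryption: P_i = D(K, C_i).
P[1]: D(K, 0xE) = 0x9.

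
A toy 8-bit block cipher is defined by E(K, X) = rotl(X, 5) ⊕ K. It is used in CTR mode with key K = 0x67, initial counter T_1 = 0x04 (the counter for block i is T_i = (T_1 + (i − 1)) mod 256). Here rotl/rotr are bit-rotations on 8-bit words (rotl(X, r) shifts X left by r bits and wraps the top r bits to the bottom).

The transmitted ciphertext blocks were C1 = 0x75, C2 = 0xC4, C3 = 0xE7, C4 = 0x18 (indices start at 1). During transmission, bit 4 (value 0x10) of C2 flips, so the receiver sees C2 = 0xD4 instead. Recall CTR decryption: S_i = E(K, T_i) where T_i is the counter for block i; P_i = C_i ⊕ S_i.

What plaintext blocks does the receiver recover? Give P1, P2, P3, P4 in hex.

P1 = 0x92, P2 = 0x13, P3 = 0x40, P4 = 0x9F

Only C2 changed, to 0xD4. In CTR, a change in C_i flips the same bit in P_i only; the keystream is unaffected. Decrypting the received ciphertext:
P1: T = 0x04, S = E(K, T) = 0xE7; 0x75 ⊕ 0xE7 = 0x92.
P2: T = 0x05, S = E(K, T) = 0xC7; 0xD4 ⊕ 0xC7 = 0x13.
P3: T = 0x06, S = E(K, T) = 0xA7; 0xE7 ⊕ 0xA7 = 0x40.
P4: T = 0x07, S = E(K, T) = 0x87; 0x18 ⊕ 0x87 = 0x9F.
Blocks that differ from the original plaintext: P2.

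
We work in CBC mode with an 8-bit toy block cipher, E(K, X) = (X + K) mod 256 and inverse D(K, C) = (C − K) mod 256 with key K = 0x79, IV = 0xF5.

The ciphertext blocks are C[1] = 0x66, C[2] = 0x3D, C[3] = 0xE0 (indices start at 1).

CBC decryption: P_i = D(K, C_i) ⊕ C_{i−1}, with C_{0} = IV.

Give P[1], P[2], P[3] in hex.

P[1]: D(K, 0x66) = 0xED; 0xED ⊕ 0xF5 = 0x18.
P[2]: D(K, 0x3D) = 0xC4; 0xC4 ⊕ 0x66 = 0xA2.
P[3]: D(K, 0xE0) = 0x67; 0x67 ⊕ 0x3D = 0x5A.

P[1] = 0x18, P[2] = 0xA2, P[3] = 0x5A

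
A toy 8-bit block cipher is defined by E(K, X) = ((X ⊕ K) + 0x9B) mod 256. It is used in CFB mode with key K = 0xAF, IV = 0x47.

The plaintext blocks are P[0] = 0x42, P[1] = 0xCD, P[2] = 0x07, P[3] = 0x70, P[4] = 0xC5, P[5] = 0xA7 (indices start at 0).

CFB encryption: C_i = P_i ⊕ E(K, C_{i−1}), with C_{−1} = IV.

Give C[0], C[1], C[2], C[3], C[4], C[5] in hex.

C[0]: E(K, 0x47) = 0x83; 0x42 ⊕ 0x83 = 0xC1.
C[1]: E(K, 0xC1) = 0x09; 0xCD ⊕ 0x09 = 0xC4.
C[2]: E(K, 0xC4) = 0x06; 0x07 ⊕ 0x06 = 0x01.
C[3]: E(K, 0x01) = 0x49; 0x70 ⊕ 0x49 = 0x39.
C[4]: E(K, 0x39) = 0x31; 0xC5 ⊕ 0x31 = 0xF4.
C[5]: E(K, 0xF4) = 0xF6; 0xA7 ⊕ 0xF6 = 0x51.

C[0] = 0xC1, C[1] = 0xC4, C[2] = 0x01, C[3] = 0x39, C[4] = 0xF4, C[5] = 0x51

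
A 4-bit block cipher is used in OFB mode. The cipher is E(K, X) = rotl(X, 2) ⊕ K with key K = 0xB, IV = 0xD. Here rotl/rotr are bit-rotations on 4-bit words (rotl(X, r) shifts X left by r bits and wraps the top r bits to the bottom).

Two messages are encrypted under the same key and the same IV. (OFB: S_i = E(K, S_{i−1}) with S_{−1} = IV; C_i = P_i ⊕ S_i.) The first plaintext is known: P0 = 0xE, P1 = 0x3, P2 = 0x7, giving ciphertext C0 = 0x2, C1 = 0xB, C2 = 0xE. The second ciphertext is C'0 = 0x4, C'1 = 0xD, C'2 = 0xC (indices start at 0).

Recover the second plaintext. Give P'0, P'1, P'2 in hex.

P'0 = 0x8, P'1 = 0x5, P'2 = 0x5

In OFB with a reused IV, both messages share the same keystream S_i, so C_i ⊕ C'_i = P_i ⊕ P'_i and thus P'_i = P_i ⊕ C_i ⊕ C'_i.
P'0: 0xE ⊕ 0x2 ⊕ 0x4 = 0x8.
P'1: 0x3 ⊕ 0xB ⊕ 0xD = 0x5.
P'2: 0x7 ⊕ 0xE ⊕ 0xC = 0x5.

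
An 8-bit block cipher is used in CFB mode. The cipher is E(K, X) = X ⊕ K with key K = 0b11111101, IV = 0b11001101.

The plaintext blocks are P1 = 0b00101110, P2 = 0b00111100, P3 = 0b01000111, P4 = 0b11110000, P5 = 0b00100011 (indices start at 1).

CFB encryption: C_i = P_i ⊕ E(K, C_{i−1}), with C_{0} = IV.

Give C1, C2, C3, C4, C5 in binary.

C1: E(K, 0b11001101) = 0b00110000; 0b00101110 ⊕ 0b00110000 = 0b00011110.
C2: E(K, 0b00011110) = 0b11100011; 0b00111100 ⊕ 0b11100011 = 0b11011111.
C3: E(K, 0b11011111) = 0b00100010; 0b01000111 ⊕ 0b00100010 = 0b01100101.
C4: E(K, 0b01100101) = 0b10011000; 0b11110000 ⊕ 0b10011000 = 0b01101000.
C5: E(K, 0b01101000) = 0b10010101; 0b00100011 ⊕ 0b10010101 = 0b10110110.

C1 = 0b00011110, C2 = 0b11011111, C3 = 0b01100101, C4 = 0b01101000, C5 = 0b10110110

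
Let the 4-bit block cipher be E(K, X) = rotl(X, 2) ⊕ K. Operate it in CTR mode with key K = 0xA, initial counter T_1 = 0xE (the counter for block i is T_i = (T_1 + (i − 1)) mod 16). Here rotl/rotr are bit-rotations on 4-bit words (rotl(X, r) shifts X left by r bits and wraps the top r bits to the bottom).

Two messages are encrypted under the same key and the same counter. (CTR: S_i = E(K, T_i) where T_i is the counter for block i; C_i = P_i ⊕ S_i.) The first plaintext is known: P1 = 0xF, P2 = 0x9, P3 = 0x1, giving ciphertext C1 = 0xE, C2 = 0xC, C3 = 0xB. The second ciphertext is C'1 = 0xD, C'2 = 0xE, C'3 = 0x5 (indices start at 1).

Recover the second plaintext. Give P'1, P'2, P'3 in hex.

In CTR with a reused counter, both messages share the same keystream S_i, so C_i ⊕ C'_i = P_i ⊕ P'_i and thus P'_i = P_i ⊕ C_i ⊕ C'_i.
P'1: 0xF ⊕ 0xE ⊕ 0xD = 0xC.
P'2: 0x9 ⊕ 0xC ⊕ 0xE = 0xB.
P'3: 0x1 ⊕ 0xB ⊕ 0x5 = 0xF.

P'1 = 0xC, P'2 = 0xB, P'3 = 0xF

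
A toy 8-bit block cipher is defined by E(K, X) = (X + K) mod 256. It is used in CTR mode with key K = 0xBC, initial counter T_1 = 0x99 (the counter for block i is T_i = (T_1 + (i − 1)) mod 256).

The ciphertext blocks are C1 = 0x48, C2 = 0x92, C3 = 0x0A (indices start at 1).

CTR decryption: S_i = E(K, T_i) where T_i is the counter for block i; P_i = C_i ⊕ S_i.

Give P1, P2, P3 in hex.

P1: T = 0x99, S = E(K, T) = 0x55; 0x48 ⊕ 0x55 = 0x1D.
P2: T = 0x9A, S = E(K, T) = 0x56; 0x92 ⊕ 0x56 = 0xC4.
P3: T = 0x9B, S = E(K, T) = 0x57; 0x0A ⊕ 0x57 = 0x5D.

P1 = 0x1D, P2 = 0xC4, P3 = 0x5D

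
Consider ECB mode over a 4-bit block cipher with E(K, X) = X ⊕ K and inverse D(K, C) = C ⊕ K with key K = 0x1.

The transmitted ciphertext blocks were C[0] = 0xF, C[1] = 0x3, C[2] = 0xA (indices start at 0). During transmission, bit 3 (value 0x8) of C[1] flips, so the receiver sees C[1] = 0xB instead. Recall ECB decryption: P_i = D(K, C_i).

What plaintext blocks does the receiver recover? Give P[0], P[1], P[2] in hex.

Only C[1] changed, to 0xB. In ECB, a change in C_i affects only P_i. Decrypting the received ciphertext:
P[0]: D(K, 0xF) = 0xE.
P[1]: D(K, 0xB) = 0xA.
P[2]: D(K, 0xA) = 0xB.
Blocks that differ from the original plaintext: P[1].

P[0] = 0xE, P[1] = 0xA, P[2] = 0xB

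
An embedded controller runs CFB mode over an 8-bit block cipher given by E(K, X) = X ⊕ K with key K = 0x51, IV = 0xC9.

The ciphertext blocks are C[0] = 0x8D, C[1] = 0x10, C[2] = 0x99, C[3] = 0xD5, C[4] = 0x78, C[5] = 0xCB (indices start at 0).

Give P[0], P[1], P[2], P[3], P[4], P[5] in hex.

P[0] = 0x15, P[1] = 0xCC, P[2] = 0xD8, P[3] = 0x1D, P[4] = 0xFC, P[5] = 0xE2

CFB decryption: P_i = C_i ⊕ E(K, C_{i−1}), with C_{−1} = IV.
P[0]: E(K, 0xC9) = 0x98; 0x8D ⊕ 0x98 = 0x15.
P[1]: E(K, 0x8D) = 0xDC; 0x10 ⊕ 0xDC = 0xCC.
P[2]: E(K, 0x10) = 0x41; 0x99 ⊕ 0x41 = 0xD8.
P[3]: E(K, 0x99) = 0xC8; 0xD5 ⊕ 0xC8 = 0x1D.
P[4]: E(K, 0xD5) = 0x84; 0x78 ⊕ 0x84 = 0xFC.
P[5]: E(K, 0x78) = 0x29; 0xCB ⊕ 0x29 = 0xE2.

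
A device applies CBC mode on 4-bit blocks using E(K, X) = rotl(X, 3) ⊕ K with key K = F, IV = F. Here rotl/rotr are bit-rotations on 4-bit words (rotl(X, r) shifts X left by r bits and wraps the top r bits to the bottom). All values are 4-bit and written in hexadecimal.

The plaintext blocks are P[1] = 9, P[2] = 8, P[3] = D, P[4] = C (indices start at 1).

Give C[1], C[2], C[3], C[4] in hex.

CBC encryption: C_i = E(K, P_i ⊕ C_{i−1}), with C_{0} = IV.
C[1]: P[1] ⊕ F = 6; E(K, 6) = C.
C[2]: P[2] ⊕ C = 4; E(K, 4) = D.
C[3]: P[3] ⊕ D = 0; E(K, 0) = F.
C[4]: P[4] ⊕ F = 3; E(K, 3) = 6.

C[1] = C, C[2] = D, C[3] = F, C[4] = 6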